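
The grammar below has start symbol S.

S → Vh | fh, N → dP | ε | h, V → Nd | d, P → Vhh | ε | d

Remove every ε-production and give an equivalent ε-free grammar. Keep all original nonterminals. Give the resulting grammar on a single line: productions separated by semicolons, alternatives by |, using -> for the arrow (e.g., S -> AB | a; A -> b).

Nullable set: {N, P}.
Drop N -> ε.
N -> dP: P nullable, giving d | dP.
Drop P -> ε.
V -> Nd: N nullable, giving Nd | d.
Unchanged (no nullable symbols): S -> Vh; S -> fh; N -> h; P -> Vhh; P -> d; V -> d.

S -> Vh | fh; N -> d | h | dP; P -> d | Vhh; V -> d | Nd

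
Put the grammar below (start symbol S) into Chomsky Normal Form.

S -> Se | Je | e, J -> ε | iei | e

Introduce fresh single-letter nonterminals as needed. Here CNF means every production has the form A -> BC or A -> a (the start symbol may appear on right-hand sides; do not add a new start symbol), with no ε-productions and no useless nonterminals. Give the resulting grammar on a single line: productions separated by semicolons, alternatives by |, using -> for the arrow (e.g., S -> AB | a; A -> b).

S -> e | JB | SB; A -> i; B -> e; C -> BA; J -> e | AC

Nullable: {J}; after ε-elimination: S -> e | Je | Se; J -> e | iei.
No unit productions to eliminate.
TERM: introduce B -> e, A -> i and substitute in every rule of length ≥2.
BIN: J -> ABA becomes J -> AC, C -> BA.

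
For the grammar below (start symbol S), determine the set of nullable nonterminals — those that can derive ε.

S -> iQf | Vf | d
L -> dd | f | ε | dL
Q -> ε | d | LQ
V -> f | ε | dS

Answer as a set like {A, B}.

{L, Q, V}

Directly nullable (have an ε-rule): {L, Q, V}.
Not nullable: S — each has a terminal in every rule's right-hand side or depends on a non-nullable symbol.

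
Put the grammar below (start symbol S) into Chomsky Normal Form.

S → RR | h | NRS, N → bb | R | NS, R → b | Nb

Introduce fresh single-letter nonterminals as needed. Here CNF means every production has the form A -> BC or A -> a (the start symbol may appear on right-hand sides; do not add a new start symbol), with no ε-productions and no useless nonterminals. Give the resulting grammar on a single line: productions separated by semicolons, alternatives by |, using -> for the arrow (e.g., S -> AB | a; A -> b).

S -> h | NB | RR; A -> b; B -> RS; N -> b | AA | NA | NS; R -> b | NA

No ε-productions.
After unit-elimination: S -> h | RR | NRS; N -> b | NS | Nb | bb; R -> b | Nb.
TERM: introduce A -> b and substitute in every rule of length ≥2.
BIN: S -> NRS becomes S -> NB, B -> RS.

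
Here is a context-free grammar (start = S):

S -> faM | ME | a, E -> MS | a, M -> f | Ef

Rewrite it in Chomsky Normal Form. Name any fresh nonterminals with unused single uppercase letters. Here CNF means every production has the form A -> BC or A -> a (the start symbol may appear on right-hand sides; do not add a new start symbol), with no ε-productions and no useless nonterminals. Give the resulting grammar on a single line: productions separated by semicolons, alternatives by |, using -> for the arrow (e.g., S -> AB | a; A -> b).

S -> a | AC | ME; A -> f; B -> a; C -> BM; E -> a | MS; M -> f | EA

No ε-productions.
No unit productions to eliminate.
TERM: introduce B -> a, A -> f and substitute in every rule of length ≥2.
BIN: S -> ABM becomes S -> AC, C -> BM.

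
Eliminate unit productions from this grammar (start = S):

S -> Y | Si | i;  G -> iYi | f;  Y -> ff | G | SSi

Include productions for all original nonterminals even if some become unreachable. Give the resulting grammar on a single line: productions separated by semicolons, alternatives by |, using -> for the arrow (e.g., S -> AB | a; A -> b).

Unit productions: S->Y, Y->G.
Unit pairs (A ⇒* B via units): (S,G), (S,Y), (Y,G).
S: inherits non-unit rules of {G, S, Y} → SSi | Si | f | ff | i | iYi.
G: inherits non-unit rules of {G} → f | iYi.
Y: inherits non-unit rules of {G, Y} → SSi | f | ff | iYi.

S -> f | i | Si | ff | SSi | iYi; G -> f | iYi; Y -> f | ff | SSi | iYi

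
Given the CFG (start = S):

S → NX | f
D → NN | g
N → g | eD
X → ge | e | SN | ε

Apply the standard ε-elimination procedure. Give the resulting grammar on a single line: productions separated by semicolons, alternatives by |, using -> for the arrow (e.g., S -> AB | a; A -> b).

S -> N | f | NX; D -> g | NN; N -> g | eD; X -> e | SN | ge

Nullable set: {X}.
S -> NX: X nullable, giving N | NX.
Drop X -> ε.
Unchanged (no nullable symbols): S -> f; D -> NN; D -> g; N -> eD; N -> g; X -> SN; X -> e; X -> ge.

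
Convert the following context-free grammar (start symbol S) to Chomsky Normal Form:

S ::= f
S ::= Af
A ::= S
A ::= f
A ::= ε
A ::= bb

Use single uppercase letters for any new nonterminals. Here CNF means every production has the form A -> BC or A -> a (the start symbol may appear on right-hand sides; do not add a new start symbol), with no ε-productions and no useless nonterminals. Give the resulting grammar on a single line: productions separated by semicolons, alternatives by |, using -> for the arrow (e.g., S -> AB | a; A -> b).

S -> f | AB; A -> f | AB | CC; B -> f; C -> b

Nullable: {A}; after ε-elimination: S -> f | Af; A -> S | f | bb.
After unit-elimination: S -> f | Af; A -> f | Af | bb.
TERM: introduce C -> b, B -> f and substitute in every rule of length ≥2.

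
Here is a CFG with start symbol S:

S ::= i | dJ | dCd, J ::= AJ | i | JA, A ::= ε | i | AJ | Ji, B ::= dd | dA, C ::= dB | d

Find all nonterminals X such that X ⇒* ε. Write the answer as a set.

Directly nullable (have an ε-rule): {A}.
Not nullable: B, C, J, S — each has a terminal in every rule's right-hand side or depends on a non-nullable symbol.

{A}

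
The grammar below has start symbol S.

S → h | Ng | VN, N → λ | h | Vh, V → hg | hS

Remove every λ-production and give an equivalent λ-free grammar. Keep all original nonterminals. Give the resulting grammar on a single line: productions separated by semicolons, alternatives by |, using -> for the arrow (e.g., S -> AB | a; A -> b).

Nullable set: {N}.
S -> Ng: N nullable, giving Ng | g.
S -> VN: N nullable, giving V | VN.
Drop N -> λ.
Unchanged (no nullable symbols): S -> h; N -> Vh; N -> h; V -> hS; V -> hg.

S -> V | g | h | Ng | VN; N -> h | Vh; V -> hS | hg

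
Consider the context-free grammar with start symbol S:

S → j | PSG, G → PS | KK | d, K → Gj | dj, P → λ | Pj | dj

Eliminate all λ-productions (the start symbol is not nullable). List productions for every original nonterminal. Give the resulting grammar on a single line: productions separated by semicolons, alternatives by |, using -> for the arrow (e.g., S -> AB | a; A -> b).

S -> j | SG | PSG; G -> S | d | KK | PS; K -> Gj | dj; P -> j | Pj | dj

Nullable set: {P}.
S -> PSG: P nullable, giving PSG | SG.
G -> PS: P nullable, giving PS | S.
Drop P -> λ.
P -> Pj: P nullable, giving Pj | j.
Unchanged (no nullable symbols): S -> j; G -> KK; G -> d; K -> Gj; K -> dj; P -> dj.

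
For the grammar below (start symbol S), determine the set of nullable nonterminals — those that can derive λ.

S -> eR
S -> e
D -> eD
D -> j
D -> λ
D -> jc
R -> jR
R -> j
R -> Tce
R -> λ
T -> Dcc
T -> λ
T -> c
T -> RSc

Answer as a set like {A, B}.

{D, R, T}

Directly nullable (have an ε-rule): {D, R, T}.
Not nullable: S — each has a terminal in every rule's right-hand side or depends on a non-nullable symbol.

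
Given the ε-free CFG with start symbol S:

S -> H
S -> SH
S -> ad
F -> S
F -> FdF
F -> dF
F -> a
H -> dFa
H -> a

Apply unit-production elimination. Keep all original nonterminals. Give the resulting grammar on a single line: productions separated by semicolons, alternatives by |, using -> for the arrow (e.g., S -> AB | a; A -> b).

Unit productions: F->S, S->H.
Unit pairs (A ⇒* B via units): (F,H), (F,S), (S,H).
S: inherits non-unit rules of {H, S} → SH | a | ad | dFa.
F: inherits non-unit rules of {F, H, S} → FdF | SH | a | ad | dF | dFa.
H: inherits non-unit rules of {H} → a | dFa.

S -> a | SH | ad | dFa; F -> a | SH | ad | dF | FdF | dFa; H -> a | dFa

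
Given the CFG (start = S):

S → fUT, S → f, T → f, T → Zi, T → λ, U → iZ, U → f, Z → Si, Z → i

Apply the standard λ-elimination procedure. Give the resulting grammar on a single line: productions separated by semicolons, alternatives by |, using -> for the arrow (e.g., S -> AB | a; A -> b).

Nullable set: {T}.
S -> fUT: T nullable, giving fU | fUT.
Drop T -> λ.
Unchanged (no nullable symbols): S -> f; T -> Zi; T -> f; U -> f; U -> iZ; Z -> Si; Z -> i.

S -> f | fU | fUT; T -> f | Zi; U -> f | iZ; Z -> i | Si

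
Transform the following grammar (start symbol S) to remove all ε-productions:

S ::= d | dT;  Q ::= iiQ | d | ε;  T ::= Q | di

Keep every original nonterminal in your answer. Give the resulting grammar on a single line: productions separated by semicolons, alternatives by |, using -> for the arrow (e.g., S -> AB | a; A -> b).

Nullable set: {Q, T}.
S -> dT: T nullable, giving d | dT.
Drop Q -> ε.
Q -> iiQ: Q nullable, giving ii | iiQ.
T -> Q: Q nullable, giving Q.
Unchanged (no nullable symbols): S -> d; Q -> d; T -> di.

S -> d | dT; Q -> d | ii | iiQ; T -> Q | di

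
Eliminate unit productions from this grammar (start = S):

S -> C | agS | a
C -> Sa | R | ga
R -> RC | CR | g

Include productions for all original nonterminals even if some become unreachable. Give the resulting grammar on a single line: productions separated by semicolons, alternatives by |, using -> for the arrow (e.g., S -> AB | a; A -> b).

Unit productions: C->R, S->C.
Unit pairs (A ⇒* B via units): (C,R), (S,C), (S,R).
S: inherits non-unit rules of {C, R, S} → CR | RC | Sa | a | agS | g | ga.
C: inherits non-unit rules of {C, R} → CR | RC | Sa | g | ga.
R: inherits non-unit rules of {R} → CR | RC | g.

S -> a | g | CR | RC | Sa | ga | agS; C -> g | CR | RC | Sa | ga; R -> g | CR | RC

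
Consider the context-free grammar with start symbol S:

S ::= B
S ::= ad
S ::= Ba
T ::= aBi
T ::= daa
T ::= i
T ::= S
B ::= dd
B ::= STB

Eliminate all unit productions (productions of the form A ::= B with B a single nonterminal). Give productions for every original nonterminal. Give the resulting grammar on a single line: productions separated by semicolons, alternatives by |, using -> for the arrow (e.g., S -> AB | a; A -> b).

Unit productions: S->B, T->S.
Unit pairs (A ⇒* B via units): (S,B), (T,B), (T,S).
S: inherits non-unit rules of {B, S} → Ba | STB | ad | dd.
B: inherits non-unit rules of {B} → STB | dd.
T: inherits non-unit rules of {B, S, T} → Ba | STB | aBi | ad | daa | dd | i.

S -> Ba | ad | dd | STB; B -> dd | STB; T -> i | Ba | ad | dd | STB | aBi | daa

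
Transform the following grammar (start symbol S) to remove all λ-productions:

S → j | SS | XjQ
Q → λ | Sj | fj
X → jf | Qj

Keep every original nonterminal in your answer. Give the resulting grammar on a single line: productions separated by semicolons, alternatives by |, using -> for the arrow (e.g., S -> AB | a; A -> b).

Nullable set: {Q}.
S -> XjQ: Q nullable, giving Xj | XjQ.
Drop Q -> λ.
X -> Qj: Q nullable, giving Qj | j.
Unchanged (no nullable symbols): S -> SS; S -> j; Q -> Sj; Q -> fj; X -> jf.

S -> j | SS | Xj | XjQ; Q -> Sj | fj; X -> j | Qj | jf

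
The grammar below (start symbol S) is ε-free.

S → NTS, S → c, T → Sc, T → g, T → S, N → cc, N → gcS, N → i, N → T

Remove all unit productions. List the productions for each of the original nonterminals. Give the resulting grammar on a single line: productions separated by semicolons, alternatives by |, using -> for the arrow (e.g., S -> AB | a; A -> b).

S -> c | NTS; N -> c | g | i | Sc | cc | NTS | gcS; T -> c | g | Sc | NTS

Unit productions: N->T, T->S.
Unit pairs (A ⇒* B via units): (N,S), (N,T), (T,S).
S: inherits non-unit rules of {S} → NTS | c.
N: inherits non-unit rules of {N, S, T} → NTS | Sc | c | cc | g | gcS | i.
T: inherits non-unit rules of {S, T} → NTS | Sc | c | g.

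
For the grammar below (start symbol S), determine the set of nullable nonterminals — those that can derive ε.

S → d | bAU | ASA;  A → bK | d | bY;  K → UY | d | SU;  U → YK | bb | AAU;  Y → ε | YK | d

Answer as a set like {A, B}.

{Y}

Directly nullable (have an ε-rule): {Y}.
Not nullable: A, K, S, U — each has a terminal in every rule's right-hand side or depends on a non-nullable symbol.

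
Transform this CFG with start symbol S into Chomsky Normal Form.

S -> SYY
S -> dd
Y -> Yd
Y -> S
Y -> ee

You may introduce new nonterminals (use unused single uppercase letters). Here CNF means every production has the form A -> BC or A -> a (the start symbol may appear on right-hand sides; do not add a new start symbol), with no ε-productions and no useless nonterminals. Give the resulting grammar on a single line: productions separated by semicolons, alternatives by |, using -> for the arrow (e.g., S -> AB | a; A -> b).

S -> AA | SC; A -> d; B -> e; C -> YY; D -> YY; Y -> AA | BB | SD | YA

No ε-productions.
After unit-elimination: S -> dd | SYY; Y -> Yd | dd | ee | SYY.
TERM: introduce A -> d, B -> e and substitute in every rule of length ≥2.
BIN: S -> SYY becomes S -> SC, C -> YY; Y -> SYY becomes Y -> SD, D -> YY.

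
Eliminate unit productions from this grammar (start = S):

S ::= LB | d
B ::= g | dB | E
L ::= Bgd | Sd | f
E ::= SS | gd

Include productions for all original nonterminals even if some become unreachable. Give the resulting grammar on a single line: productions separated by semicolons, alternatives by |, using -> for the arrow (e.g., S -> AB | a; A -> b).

S -> d | LB; B -> g | SS | dB | gd; E -> SS | gd; L -> f | Sd | Bgd

Unit productions: B->E.
Unit pairs (A ⇒* B via units): (B,E).
S: inherits non-unit rules of {S} → LB | d.
B: inherits non-unit rules of {B, E} → SS | dB | g | gd.
E: inherits non-unit rules of {E} → SS | gd.
L: inherits non-unit rules of {L} → Bgd | Sd | f.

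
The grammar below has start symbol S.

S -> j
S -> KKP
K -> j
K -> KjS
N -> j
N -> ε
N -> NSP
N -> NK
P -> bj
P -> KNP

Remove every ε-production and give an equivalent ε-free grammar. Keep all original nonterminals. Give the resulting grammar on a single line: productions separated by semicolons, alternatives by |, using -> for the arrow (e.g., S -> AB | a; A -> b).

Nullable set: {N}.
Drop N -> ε.
N -> NK: N nullable, giving K | NK.
N -> NSP: N nullable, giving NSP | SP.
P -> KNP: N nullable, giving KNP | KP.
Unchanged (no nullable symbols): S -> KKP; S -> j; K -> KjS; K -> j; N -> j; P -> bj.

S -> j | KKP; K -> j | KjS; N -> K | j | NK | SP | NSP; P -> KP | bj | KNP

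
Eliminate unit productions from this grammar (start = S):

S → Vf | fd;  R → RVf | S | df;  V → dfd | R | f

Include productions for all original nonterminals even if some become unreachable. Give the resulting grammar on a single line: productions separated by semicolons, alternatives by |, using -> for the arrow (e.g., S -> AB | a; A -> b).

S -> Vf | fd; R -> Vf | df | fd | RVf; V -> f | Vf | df | fd | RVf | dfd

Unit productions: R->S, V->R.
Unit pairs (A ⇒* B via units): (R,S), (V,R), (V,S).
S: inherits non-unit rules of {S} → Vf | fd.
R: inherits non-unit rules of {R, S} → RVf | Vf | df | fd.
V: inherits non-unit rules of {R, S, V} → RVf | Vf | df | dfd | f | fd.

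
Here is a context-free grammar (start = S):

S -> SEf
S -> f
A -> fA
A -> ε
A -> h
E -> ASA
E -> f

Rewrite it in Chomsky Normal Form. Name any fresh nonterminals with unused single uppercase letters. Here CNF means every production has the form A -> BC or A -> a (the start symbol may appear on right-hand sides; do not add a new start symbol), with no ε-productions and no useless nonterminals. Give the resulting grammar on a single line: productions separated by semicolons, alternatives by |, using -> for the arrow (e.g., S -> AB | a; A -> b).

Nullable: {A}; after ε-elimination: S -> f | SEf; A -> f | h | fA; E -> S | f | AS | SA | ASA.
After unit-elimination: S -> f | SEf; A -> f | h | fA; E -> f | AS | SA | ASA | SEf.
TERM: introduce B -> f and substitute in every rule of length ≥2.
BIN: E -> ASA becomes E -> AC, C -> SA; E -> SEB becomes E -> SD, D -> EB; S -> SEB becomes S -> SF, F -> EB.

S -> f | SF; A -> f | h | BA; B -> f; C -> SA; D -> EB; E -> f | AC | AS | SA | SD; F -> EB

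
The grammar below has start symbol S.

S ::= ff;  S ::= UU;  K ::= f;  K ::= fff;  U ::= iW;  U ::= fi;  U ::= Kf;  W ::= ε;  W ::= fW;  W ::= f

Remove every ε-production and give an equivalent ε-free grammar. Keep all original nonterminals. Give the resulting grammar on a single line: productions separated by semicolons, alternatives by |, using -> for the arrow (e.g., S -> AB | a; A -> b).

S -> UU | ff; K -> f | fff; U -> i | Kf | fi | iW; W -> f | fW

Nullable set: {W}.
U -> iW: W nullable, giving i | iW.
Drop W -> ε.
W -> fW: W nullable, giving f | fW.
Unchanged (no nullable symbols): S -> UU; S -> ff; K -> f; K -> fff; U -> Kf; U -> fi; W -> f.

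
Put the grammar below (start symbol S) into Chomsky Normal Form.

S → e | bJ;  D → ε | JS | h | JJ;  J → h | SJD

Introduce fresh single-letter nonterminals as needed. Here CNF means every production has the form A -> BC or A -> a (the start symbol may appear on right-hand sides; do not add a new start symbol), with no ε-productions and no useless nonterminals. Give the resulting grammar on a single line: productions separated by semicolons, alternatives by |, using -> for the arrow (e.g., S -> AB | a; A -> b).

S -> e | AJ; A -> b; B -> JD; D -> h | JJ | JS; J -> h | SB | SJ

Nullable: {D}; after ε-elimination: S -> e | bJ; D -> h | JJ | JS; J -> h | SJ | SJD.
No unit productions to eliminate.
TERM: introduce A -> b and substitute in every rule of length ≥2.
BIN: J -> SJD becomes J -> SB, B -> JD.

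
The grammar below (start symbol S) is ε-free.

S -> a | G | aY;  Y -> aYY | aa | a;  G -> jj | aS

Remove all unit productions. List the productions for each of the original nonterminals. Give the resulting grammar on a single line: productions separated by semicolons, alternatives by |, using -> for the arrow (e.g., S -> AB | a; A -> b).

S -> a | aS | aY | jj; G -> aS | jj; Y -> a | aa | aYY

Unit productions: S->G.
Unit pairs (A ⇒* B via units): (S,G).
S: inherits non-unit rules of {G, S} → a | aS | aY | jj.
G: inherits non-unit rules of {G} → aS | jj.
Y: inherits non-unit rules of {Y} → a | aYY | aa.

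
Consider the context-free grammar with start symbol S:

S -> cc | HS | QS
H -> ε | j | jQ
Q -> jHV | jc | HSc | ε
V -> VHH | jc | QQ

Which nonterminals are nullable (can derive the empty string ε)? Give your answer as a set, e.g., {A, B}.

Directly nullable (have an ε-rule): {H, Q}.
V is nullable via V -> QQ (every symbol on the right is already known nullable).
Not nullable: S — each has a terminal in every rule's right-hand side or depends on a non-nullable symbol.

{H, Q, V}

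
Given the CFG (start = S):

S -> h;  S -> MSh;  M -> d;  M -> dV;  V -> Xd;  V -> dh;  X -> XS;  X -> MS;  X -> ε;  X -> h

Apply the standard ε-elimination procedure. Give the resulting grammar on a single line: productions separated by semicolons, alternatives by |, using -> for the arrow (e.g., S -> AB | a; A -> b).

S -> h | MSh; M -> d | dV; V -> d | Xd | dh; X -> S | h | MS | XS

Nullable set: {X}.
V -> Xd: X nullable, giving Xd | d.
Drop X -> ε.
X -> XS: X nullable, giving S | XS.
Unchanged (no nullable symbols): S -> MSh; S -> h; M -> d; M -> dV; V -> dh; X -> MS; X -> h.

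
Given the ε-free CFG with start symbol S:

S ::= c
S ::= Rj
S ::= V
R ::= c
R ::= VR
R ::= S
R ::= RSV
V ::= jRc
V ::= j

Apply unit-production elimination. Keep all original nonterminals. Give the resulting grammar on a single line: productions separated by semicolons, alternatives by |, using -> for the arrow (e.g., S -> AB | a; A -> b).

Unit productions: R->S, S->V.
Unit pairs (A ⇒* B via units): (R,S), (R,V), (S,V).
S: inherits non-unit rules of {S, V} → Rj | c | j | jRc.
R: inherits non-unit rules of {R, S, V} → RSV | Rj | VR | c | j | jRc.
V: inherits non-unit rules of {V} → j | jRc.

S -> c | j | Rj | jRc; R -> c | j | Rj | VR | RSV | jRc; V -> j | jRc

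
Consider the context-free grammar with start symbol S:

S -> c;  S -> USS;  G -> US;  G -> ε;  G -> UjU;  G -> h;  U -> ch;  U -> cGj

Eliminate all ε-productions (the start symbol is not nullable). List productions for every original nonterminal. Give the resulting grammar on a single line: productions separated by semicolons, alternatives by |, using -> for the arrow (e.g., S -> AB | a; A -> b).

S -> c | USS; G -> h | US | UjU; U -> ch | cj | cGj

Nullable set: {G}.
Drop G -> ε.
U -> cGj: G nullable, giving cGj | cj.
Unchanged (no nullable symbols): S -> USS; S -> c; G -> US; G -> UjU; G -> h; U -> ch.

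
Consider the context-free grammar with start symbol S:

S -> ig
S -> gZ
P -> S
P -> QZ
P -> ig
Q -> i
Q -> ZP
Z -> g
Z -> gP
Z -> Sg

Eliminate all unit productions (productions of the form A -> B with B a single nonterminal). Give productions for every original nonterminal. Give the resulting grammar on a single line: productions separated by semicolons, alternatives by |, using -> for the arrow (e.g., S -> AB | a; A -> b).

S -> gZ | ig; P -> QZ | gZ | ig; Q -> i | ZP; Z -> g | Sg | gP

Unit productions: P->S.
Unit pairs (A ⇒* B via units): (P,S).
S: inherits non-unit rules of {S} → gZ | ig.
P: inherits non-unit rules of {P, S} → QZ | gZ | ig.
Q: inherits non-unit rules of {Q} → ZP | i.
Z: inherits non-unit rules of {Z} → Sg | g | gP.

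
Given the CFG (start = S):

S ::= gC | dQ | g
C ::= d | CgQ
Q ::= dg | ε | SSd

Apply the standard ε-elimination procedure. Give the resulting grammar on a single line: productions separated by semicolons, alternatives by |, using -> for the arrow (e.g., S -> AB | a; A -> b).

S -> d | g | dQ | gC; C -> d | Cg | CgQ; Q -> dg | SSd

Nullable set: {Q}.
S -> dQ: Q nullable, giving d | dQ.
C -> CgQ: Q nullable, giving Cg | CgQ.
Drop Q -> ε.
Unchanged (no nullable symbols): S -> g; S -> gC; C -> d; Q -> SSd; Q -> dg.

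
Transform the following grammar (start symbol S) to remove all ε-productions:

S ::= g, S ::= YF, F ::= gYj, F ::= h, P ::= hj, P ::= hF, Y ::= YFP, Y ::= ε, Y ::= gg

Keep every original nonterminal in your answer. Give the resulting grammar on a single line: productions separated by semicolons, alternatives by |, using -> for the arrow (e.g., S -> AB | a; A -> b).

S -> F | g | YF; F -> h | gj | gYj; P -> hF | hj; Y -> FP | gg | YFP

Nullable set: {Y}.
S -> YF: Y nullable, giving F | YF.
F -> gYj: Y nullable, giving gYj | gj.
Drop Y -> ε.
Y -> YFP: Y nullable, giving FP | YFP.
Unchanged (no nullable symbols): S -> g; F -> h; P -> hF; P -> hj; Y -> gg.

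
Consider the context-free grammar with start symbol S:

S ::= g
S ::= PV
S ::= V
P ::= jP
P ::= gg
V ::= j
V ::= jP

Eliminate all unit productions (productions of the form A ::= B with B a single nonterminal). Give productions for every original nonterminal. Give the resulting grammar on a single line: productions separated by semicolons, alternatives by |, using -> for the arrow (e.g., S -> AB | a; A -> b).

S -> g | j | PV | jP; P -> gg | jP; V -> j | jP

Unit productions: S->V.
Unit pairs (A ⇒* B via units): (S,V).
S: inherits non-unit rules of {S, V} → PV | g | j | jP.
P: inherits non-unit rules of {P} → gg | jP.
V: inherits non-unit rules of {V} → j | jP.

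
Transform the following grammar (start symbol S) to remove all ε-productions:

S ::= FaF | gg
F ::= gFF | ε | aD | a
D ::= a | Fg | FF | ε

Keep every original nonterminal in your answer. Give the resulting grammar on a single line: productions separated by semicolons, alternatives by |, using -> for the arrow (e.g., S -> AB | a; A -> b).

S -> a | Fa | aF | gg | FaF; D -> F | a | g | FF | Fg; F -> a | g | aD | gF | gFF

Nullable set: {D, F}.
S -> FaF: F, F nullable, giving Fa | FaF | a | aF.
Drop D -> ε.
D -> FF: F, F nullable, giving F | FF.
D -> Fg: F nullable, giving Fg | g.
Drop F -> ε.
F -> aD: D nullable, giving a | aD.
F -> gFF: F, F nullable, giving g | gF | gFF.
Unchanged (no nullable symbols): S -> gg; D -> a; F -> a.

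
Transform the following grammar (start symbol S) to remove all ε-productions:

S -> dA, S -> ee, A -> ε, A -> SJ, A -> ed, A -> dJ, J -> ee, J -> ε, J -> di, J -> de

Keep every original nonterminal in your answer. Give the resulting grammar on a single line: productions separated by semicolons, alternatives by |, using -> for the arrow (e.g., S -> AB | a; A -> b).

S -> d | dA | ee; A -> S | d | SJ | dJ | ed; J -> de | di | ee

Nullable set: {A, J}.
S -> dA: A nullable, giving d | dA.
Drop A -> ε.
A -> SJ: J nullable, giving S | SJ.
A -> dJ: J nullable, giving d | dJ.
Drop J -> ε.
Unchanged (no nullable symbols): S -> ee; A -> ed; J -> de; J -> di; J -> ee.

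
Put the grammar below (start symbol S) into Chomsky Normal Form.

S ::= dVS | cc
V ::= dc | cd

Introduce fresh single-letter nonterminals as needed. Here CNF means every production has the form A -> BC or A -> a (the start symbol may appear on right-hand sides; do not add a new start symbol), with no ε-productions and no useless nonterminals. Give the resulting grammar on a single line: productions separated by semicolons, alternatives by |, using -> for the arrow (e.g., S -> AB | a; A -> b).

No ε-productions.
No unit productions to eliminate.
TERM: introduce A -> c, B -> d and substitute in every rule of length ≥2.
BIN: S -> BVS becomes S -> BC, C -> VS.

S -> AA | BC; A -> c; B -> d; C -> VS; V -> AB | BA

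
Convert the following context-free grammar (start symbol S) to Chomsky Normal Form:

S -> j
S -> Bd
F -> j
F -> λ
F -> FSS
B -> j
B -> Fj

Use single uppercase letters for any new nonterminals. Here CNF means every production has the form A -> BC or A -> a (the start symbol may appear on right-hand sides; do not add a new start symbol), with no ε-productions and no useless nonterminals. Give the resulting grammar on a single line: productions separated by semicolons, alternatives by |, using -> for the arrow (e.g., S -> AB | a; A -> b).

S -> j | BC; A -> j; B -> j | FA; C -> d; D -> SS; F -> j | FD | SS

Nullable: {F}; after ε-elimination: S -> j | Bd; B -> j | Fj; F -> j | SS | FSS.
No unit productions to eliminate.
TERM: introduce C -> d, A -> j and substitute in every rule of length ≥2.
BIN: F -> FSS becomes F -> FD, D -> SS.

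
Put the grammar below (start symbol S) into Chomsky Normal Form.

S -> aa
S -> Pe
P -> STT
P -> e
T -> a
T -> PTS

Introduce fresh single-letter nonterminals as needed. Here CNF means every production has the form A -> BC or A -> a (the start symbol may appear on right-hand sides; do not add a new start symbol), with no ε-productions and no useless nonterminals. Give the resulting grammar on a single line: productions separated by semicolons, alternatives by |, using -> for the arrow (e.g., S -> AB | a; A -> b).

No ε-productions.
No unit productions to eliminate.
TERM: introduce B -> a, A -> e and substitute in every rule of length ≥2.
BIN: P -> STT becomes P -> SC, C -> TT; T -> PTS becomes T -> PD, D -> TS.

S -> BB | PA; A -> e; B -> a; C -> TT; D -> TS; P -> e | SC; T -> a | PD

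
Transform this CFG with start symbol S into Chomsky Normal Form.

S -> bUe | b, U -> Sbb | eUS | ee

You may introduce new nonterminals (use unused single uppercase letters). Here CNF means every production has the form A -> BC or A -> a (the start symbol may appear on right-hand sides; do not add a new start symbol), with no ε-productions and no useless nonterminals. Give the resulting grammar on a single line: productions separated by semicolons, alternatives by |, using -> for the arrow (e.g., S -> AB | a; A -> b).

S -> b | AC; A -> b; B -> e; C -> UB; D -> US; E -> AA; U -> BB | BD | SE

No ε-productions.
No unit productions to eliminate.
TERM: introduce A -> b, B -> e and substitute in every rule of length ≥2.
BIN: S -> AUB becomes S -> AC, C -> UB; U -> BUS becomes U -> BD, D -> US; U -> SAA becomes U -> SE, E -> AA.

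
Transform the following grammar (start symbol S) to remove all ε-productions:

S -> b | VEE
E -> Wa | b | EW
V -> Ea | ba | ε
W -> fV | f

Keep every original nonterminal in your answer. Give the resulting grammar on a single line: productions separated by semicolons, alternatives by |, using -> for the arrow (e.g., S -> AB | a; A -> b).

Nullable set: {V}.
S -> VEE: V nullable, giving EE | VEE.
Drop V -> ε.
W -> fV: V nullable, giving f | fV.
Unchanged (no nullable symbols): S -> b; E -> EW; E -> Wa; E -> b; V -> Ea; V -> ba; W -> f.

S -> b | EE | VEE; E -> b | EW | Wa; V -> Ea | ba; W -> f | fV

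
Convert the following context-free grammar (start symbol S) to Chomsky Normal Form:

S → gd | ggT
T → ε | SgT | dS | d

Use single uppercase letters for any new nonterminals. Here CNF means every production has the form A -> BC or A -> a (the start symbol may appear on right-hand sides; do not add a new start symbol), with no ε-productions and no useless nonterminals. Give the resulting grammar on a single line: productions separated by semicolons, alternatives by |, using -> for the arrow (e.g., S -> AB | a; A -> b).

S -> AA | AB | AC; A -> g; B -> d; C -> AT; D -> AT; T -> d | BS | SA | SD

Nullable: {T}; after ε-elimination: S -> gd | gg | ggT; T -> d | Sg | dS | SgT.
No unit productions to eliminate.
TERM: introduce B -> d, A -> g and substitute in every rule of length ≥2.
BIN: S -> AAT becomes S -> AC, C -> AT; T -> SAT becomes T -> SD, D -> AT.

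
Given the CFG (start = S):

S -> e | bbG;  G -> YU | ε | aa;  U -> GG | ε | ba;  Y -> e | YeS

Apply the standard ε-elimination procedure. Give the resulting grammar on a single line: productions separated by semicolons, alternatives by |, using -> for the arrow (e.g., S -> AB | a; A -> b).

Nullable set: {G, U}.
S -> bbG: G nullable, giving bb | bbG.
Drop G -> ε.
G -> YU: U nullable, giving Y | YU.
Drop U -> ε.
U -> GG: G, G nullable, giving G | GG.
Unchanged (no nullable symbols): S -> e; G -> aa; U -> ba; Y -> YeS; Y -> e.

S -> e | bb | bbG; G -> Y | YU | aa; U -> G | GG | ba; Y -> e | YeS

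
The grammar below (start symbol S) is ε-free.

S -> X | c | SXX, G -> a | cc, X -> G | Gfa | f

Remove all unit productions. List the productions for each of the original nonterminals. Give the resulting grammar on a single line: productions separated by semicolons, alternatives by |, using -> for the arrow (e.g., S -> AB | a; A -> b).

Unit productions: S->X, X->G.
Unit pairs (A ⇒* B via units): (S,G), (S,X), (X,G).
S: inherits non-unit rules of {G, S, X} → Gfa | SXX | a | c | cc | f.
G: inherits non-unit rules of {G} → a | cc.
X: inherits non-unit rules of {G, X} → Gfa | a | cc | f.

S -> a | c | f | cc | Gfa | SXX; G -> a | cc; X -> a | f | cc | Gfa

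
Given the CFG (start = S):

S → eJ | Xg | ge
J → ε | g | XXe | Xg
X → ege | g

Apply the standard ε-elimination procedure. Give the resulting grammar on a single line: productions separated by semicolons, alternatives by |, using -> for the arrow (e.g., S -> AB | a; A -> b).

S -> e | Xg | eJ | ge; J -> g | Xg | XXe; X -> g | ege

Nullable set: {J}.
S -> eJ: J nullable, giving e | eJ.
Drop J -> ε.
Unchanged (no nullable symbols): S -> Xg; S -> ge; J -> XXe; J -> Xg; J -> g; X -> ege; X -> g.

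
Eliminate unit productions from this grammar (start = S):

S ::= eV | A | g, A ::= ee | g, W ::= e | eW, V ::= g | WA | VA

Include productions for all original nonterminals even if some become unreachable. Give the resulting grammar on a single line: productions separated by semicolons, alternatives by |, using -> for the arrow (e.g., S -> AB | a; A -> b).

S -> g | eV | ee; A -> g | ee; V -> g | VA | WA; W -> e | eW

Unit productions: S->A.
Unit pairs (A ⇒* B via units): (S,A).
S: inherits non-unit rules of {A, S} → eV | ee | g.
A: inherits non-unit rules of {A} → ee | g.
V: inherits non-unit rules of {V} → VA | WA | g.
W: inherits non-unit rules of {W} → e | eW.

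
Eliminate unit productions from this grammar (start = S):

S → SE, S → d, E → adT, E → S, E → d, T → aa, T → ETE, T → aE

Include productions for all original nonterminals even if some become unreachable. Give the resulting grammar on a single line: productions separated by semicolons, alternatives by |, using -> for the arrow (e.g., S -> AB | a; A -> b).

S -> d | SE; E -> d | SE | adT; T -> aE | aa | ETE

Unit productions: E->S.
Unit pairs (A ⇒* B via units): (E,S).
S: inherits non-unit rules of {S} → SE | d.
E: inherits non-unit rules of {E, S} → SE | adT | d.
T: inherits non-unit rules of {T} → ETE | aE | aa.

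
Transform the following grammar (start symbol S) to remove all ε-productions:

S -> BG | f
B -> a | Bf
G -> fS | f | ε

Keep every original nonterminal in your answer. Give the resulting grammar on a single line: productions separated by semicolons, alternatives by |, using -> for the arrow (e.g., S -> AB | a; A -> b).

S -> B | f | BG; B -> a | Bf; G -> f | fS

Nullable set: {G}.
S -> BG: G nullable, giving B | BG.
Drop G -> ε.
Unchanged (no nullable symbols): S -> f; B -> Bf; B -> a; G -> f; G -> fS.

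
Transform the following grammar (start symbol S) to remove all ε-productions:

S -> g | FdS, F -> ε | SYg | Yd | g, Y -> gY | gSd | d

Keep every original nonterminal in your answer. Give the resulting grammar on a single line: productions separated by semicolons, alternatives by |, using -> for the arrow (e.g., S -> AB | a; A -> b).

Nullable set: {F}.
S -> FdS: F nullable, giving FdS | dS.
Drop F -> ε.
Unchanged (no nullable symbols): S -> g; F -> SYg; F -> Yd; F -> g; Y -> d; Y -> gSd; Y -> gY.

S -> g | dS | FdS; F -> g | Yd | SYg; Y -> d | gY | gSd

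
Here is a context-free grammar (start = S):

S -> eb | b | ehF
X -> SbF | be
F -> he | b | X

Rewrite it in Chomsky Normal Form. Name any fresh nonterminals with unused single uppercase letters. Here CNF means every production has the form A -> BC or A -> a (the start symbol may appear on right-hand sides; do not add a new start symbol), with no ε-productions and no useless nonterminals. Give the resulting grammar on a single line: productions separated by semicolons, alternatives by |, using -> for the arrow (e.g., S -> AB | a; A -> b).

S -> b | BA | BE; A -> b; B -> e; C -> h; D -> AF; E -> CF; F -> b | AB | CB | SD

No ε-productions.
After unit-elimination: S -> b | eb | ehF; F -> b | be | he | SbF; X -> be | SbF.
TERM: introduce A -> b, B -> e, C -> h and substitute in every rule of length ≥2.
BIN: F -> SAF becomes F -> SD, D -> AF; S -> BCF becomes S -> BE, E -> CF; X -> SAF becomes X -> SG, G -> AF.
Drop unreachable/unproductive: X.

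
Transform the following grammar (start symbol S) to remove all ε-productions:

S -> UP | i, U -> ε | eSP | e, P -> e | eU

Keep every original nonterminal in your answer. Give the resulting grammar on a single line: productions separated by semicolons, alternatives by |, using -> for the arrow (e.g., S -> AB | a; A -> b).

S -> P | i | UP; P -> e | eU; U -> e | eSP

Nullable set: {U}.
S -> UP: U nullable, giving P | UP.
P -> eU: U nullable, giving e | eU.
Drop U -> ε.
Unchanged (no nullable symbols): S -> i; P -> e; U -> e; U -> eSP.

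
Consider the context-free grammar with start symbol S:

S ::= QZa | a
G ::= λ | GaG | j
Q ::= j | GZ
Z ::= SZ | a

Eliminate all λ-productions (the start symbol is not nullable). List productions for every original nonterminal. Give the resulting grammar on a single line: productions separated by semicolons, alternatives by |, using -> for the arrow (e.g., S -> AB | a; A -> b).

S -> a | QZa; G -> a | j | Ga | aG | GaG; Q -> Z | j | GZ; Z -> a | SZ

Nullable set: {G}.
Drop G -> λ.
G -> GaG: G, G nullable, giving Ga | GaG | a | aG.
Q -> GZ: G nullable, giving GZ | Z.
Unchanged (no nullable symbols): S -> QZa; S -> a; G -> j; Q -> j; Z -> SZ; Z -> a.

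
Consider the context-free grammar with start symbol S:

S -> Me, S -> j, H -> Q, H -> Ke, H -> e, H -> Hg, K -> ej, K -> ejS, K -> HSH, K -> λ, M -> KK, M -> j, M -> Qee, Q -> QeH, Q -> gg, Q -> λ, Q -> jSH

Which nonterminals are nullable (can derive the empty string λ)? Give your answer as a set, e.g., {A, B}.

Directly nullable (have an ε-rule): {K, Q}.
H is nullable via H -> Q (every symbol on the right is already known nullable).
M is nullable via M -> KK (every symbol on the right is already known nullable).
Not nullable: S — each has a terminal in every rule's right-hand side or depends on a non-nullable symbol.

{H, K, M, Q}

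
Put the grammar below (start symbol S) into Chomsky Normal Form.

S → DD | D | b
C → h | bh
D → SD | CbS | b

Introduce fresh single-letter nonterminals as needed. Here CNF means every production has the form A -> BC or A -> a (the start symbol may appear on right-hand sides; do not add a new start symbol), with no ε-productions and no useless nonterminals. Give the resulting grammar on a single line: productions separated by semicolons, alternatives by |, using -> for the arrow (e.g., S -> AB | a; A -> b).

S -> b | CF | DD | SD; A -> b; B -> h; C -> h | AB; D -> b | CE | SD; E -> AS; F -> AS

No ε-productions.
After unit-elimination: S -> b | DD | SD | CbS; C -> h | bh; D -> b | SD | CbS.
TERM: introduce A -> b, B -> h and substitute in every rule of length ≥2.
BIN: D -> CAS becomes D -> CE, E -> AS; S -> CAS becomes S -> CF, F -> AS.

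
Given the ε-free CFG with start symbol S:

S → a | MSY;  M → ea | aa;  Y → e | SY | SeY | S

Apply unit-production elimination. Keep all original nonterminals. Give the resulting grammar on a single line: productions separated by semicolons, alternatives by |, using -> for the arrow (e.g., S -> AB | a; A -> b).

S -> a | MSY; M -> aa | ea; Y -> a | e | SY | MSY | SeY

Unit productions: Y->S.
Unit pairs (A ⇒* B via units): (Y,S).
S: inherits non-unit rules of {S} → MSY | a.
M: inherits non-unit rules of {M} → aa | ea.
Y: inherits non-unit rules of {S, Y} → MSY | SY | SeY | a | e.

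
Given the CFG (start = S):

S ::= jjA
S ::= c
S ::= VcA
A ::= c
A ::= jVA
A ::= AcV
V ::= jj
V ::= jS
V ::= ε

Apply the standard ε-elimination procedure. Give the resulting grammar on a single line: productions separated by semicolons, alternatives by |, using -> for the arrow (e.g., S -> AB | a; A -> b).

S -> c | cA | VcA | jjA; A -> c | Ac | jA | AcV | jVA; V -> jS | jj

Nullable set: {V}.
S -> VcA: V nullable, giving VcA | cA.
A -> AcV: V nullable, giving Ac | AcV.
A -> jVA: V nullable, giving jA | jVA.
Drop V -> ε.
Unchanged (no nullable symbols): S -> c; S -> jjA; A -> c; V -> jS; V -> jj.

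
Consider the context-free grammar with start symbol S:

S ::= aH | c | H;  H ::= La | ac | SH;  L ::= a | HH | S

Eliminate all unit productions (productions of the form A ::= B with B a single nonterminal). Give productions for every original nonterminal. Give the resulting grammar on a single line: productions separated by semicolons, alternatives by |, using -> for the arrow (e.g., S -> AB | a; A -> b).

S -> c | La | SH | aH | ac; H -> La | SH | ac; L -> a | c | HH | La | SH | aH | ac

Unit productions: L->S, S->H.
Unit pairs (A ⇒* B via units): (L,H), (L,S), (S,H).
S: inherits non-unit rules of {H, S} → La | SH | aH | ac | c.
H: inherits non-unit rules of {H} → La | SH | ac.
L: inherits non-unit rules of {H, L, S} → HH | La | SH | a | aH | ac | c.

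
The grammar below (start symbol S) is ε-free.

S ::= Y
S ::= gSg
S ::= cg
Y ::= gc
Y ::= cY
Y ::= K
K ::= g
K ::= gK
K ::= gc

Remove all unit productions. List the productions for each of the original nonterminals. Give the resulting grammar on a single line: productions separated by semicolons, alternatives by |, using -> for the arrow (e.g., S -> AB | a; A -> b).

Unit productions: S->Y, Y->K.
Unit pairs (A ⇒* B via units): (S,K), (S,Y), (Y,K).
S: inherits non-unit rules of {K, S, Y} → cY | cg | g | gK | gSg | gc.
K: inherits non-unit rules of {K} → g | gK | gc.
Y: inherits non-unit rules of {K, Y} → cY | g | gK | gc.

S -> g | cY | cg | gK | gc | gSg; K -> g | gK | gc; Y -> g | cY | gK | gc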